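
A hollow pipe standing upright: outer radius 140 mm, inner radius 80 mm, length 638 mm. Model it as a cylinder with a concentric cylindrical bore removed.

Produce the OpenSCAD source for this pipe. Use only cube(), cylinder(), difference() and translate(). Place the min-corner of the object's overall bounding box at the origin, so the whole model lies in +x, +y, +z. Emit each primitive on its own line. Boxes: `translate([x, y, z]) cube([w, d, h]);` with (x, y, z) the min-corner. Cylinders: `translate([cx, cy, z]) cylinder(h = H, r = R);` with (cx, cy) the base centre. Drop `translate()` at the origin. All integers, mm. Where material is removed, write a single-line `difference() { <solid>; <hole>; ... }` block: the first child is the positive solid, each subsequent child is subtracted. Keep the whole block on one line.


difference() { translate([140, 140, 0]) cylinder(h = 638, r = 140); translate([140, 140, 0]) cylinder(h = 638, r = 80); }


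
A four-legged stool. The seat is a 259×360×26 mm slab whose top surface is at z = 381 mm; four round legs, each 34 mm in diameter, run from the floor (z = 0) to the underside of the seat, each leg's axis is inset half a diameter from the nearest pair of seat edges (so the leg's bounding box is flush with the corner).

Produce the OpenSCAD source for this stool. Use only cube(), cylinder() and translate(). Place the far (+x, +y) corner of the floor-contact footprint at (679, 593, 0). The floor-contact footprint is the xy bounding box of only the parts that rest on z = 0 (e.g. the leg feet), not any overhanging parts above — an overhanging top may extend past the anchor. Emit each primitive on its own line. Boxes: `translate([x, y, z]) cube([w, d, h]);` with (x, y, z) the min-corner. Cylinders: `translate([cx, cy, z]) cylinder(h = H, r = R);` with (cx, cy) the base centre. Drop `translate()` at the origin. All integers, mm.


translate([420, 233, 355]) cube([259, 360, 26]);
translate([437, 250, 0]) cylinder(h = 355, r = 17);
translate([662, 250, 0]) cylinder(h = 355, r = 17);
translate([437, 576, 0]) cylinder(h = 355, r = 17);
translate([662, 576, 0]) cylinder(h = 355, r = 17);


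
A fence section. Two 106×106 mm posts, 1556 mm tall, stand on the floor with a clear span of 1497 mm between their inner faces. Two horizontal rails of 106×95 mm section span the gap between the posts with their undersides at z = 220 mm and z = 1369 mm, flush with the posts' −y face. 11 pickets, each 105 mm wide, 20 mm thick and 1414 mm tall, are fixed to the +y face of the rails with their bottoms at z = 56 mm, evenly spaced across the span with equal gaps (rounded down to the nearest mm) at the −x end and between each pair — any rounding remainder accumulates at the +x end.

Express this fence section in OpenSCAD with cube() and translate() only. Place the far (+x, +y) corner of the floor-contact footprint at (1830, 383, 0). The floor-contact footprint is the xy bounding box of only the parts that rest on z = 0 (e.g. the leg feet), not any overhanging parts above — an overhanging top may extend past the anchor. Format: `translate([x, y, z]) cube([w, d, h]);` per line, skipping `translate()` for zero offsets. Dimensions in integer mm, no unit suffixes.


translate([121, 277, 0]) cube([106, 106, 1556]);
translate([1724, 277, 0]) cube([106, 106, 1556]);
translate([227, 277, 220]) cube([1497, 106, 95]);
translate([227, 277, 1369]) cube([1497, 106, 95]);
translate([255, 383, 56]) cube([105, 20, 1414]);
translate([388, 383, 56]) cube([105, 20, 1414]);
translate([521, 383, 56]) cube([105, 20, 1414]);
translate([654, 383, 56]) cube([105, 20, 1414]);
translate([787, 383, 56]) cube([105, 20, 1414]);
translate([920, 383, 56]) cube([105, 20, 1414]);
translate([1053, 383, 56]) cube([105, 20, 1414]);
translate([1186, 383, 56]) cube([105, 20, 1414]);
translate([1319, 383, 56]) cube([105, 20, 1414]);
translate([1452, 383, 56]) cube([105, 20, 1414]);
translate([1585, 383, 56]) cube([105, 20, 1414]);


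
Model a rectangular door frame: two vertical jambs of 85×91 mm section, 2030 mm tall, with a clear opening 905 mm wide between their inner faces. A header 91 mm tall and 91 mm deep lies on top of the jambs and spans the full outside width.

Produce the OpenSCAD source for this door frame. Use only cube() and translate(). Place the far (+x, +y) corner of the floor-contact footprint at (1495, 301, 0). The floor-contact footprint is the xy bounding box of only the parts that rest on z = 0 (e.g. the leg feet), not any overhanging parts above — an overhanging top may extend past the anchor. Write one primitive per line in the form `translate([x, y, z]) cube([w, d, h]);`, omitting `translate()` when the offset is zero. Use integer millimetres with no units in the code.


translate([420, 210, 0]) cube([85, 91, 2030]);
translate([1410, 210, 0]) cube([85, 91, 2030]);
translate([420, 210, 2030]) cube([1075, 91, 91]);


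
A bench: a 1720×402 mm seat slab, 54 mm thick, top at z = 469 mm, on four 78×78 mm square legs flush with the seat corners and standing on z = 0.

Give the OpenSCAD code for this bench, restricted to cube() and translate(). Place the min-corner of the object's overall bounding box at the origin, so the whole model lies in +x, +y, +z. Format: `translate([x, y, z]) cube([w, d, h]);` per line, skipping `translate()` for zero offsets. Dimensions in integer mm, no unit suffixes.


translate([0, 0, 415]) cube([1720, 402, 54]);
cube([78, 78, 415]);
translate([0, 324, 0]) cube([78, 78, 415]);
translate([1642, 0, 0]) cube([78, 78, 415]);
translate([1642, 324, 0]) cube([78, 78, 415]);


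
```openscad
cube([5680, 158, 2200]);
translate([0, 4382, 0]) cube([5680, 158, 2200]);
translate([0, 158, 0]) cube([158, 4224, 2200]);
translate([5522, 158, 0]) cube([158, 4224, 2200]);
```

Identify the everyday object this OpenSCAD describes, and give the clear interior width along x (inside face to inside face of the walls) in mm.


A house (or room) frame. The interior width is 5364 mm.

Four 2200 mm walls enclosing a rectangle with no floor or roof — a room or house frame. Outside width is 5680 mm and wall thickness is 158 mm, so the interior width is 5680 − 2 × 158 = 5364 mm.


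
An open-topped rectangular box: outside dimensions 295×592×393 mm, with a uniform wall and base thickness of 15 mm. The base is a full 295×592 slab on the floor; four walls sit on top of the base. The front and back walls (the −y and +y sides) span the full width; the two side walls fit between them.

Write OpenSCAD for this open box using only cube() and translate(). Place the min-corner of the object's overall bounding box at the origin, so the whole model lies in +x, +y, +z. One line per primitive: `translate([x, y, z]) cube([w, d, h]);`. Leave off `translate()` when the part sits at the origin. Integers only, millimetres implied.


cube([295, 592, 15]);
translate([0, 0, 15]) cube([295, 15, 378]);
translate([0, 577, 15]) cube([295, 15, 378]);
translate([0, 15, 15]) cube([15, 562, 378]);
translate([280, 15, 15]) cube([15, 562, 378]);


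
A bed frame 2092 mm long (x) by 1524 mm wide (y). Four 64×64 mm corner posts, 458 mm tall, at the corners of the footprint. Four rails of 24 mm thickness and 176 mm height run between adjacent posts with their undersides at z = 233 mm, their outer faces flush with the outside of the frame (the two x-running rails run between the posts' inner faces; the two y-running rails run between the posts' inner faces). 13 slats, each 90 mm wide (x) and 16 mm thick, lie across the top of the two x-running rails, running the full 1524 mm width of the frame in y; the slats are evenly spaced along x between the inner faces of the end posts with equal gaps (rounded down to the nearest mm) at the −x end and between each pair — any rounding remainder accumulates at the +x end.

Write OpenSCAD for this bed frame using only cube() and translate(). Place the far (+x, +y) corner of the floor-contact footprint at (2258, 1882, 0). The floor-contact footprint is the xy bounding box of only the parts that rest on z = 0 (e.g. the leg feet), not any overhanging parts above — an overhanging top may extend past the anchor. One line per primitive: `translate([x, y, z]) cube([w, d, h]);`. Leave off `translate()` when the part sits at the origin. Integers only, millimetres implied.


translate([166, 358, 0]) cube([64, 64, 458]);
translate([166, 1818, 0]) cube([64, 64, 458]);
translate([2194, 358, 0]) cube([64, 64, 458]);
translate([2194, 1818, 0]) cube([64, 64, 458]);
translate([230, 358, 233]) cube([1964, 24, 176]);
translate([230, 1858, 233]) cube([1964, 24, 176]);
translate([166, 422, 233]) cube([24, 1396, 176]);
translate([2234, 422, 233]) cube([24, 1396, 176]);
translate([286, 358, 409]) cube([90, 1524, 16]);
translate([432, 358, 409]) cube([90, 1524, 16]);
translate([578, 358, 409]) cube([90, 1524, 16]);
translate([724, 358, 409]) cube([90, 1524, 16]);
translate([870, 358, 409]) cube([90, 1524, 16]);
translate([1016, 358, 409]) cube([90, 1524, 16]);
translate([1162, 358, 409]) cube([90, 1524, 16]);
translate([1308, 358, 409]) cube([90, 1524, 16]);
translate([1454, 358, 409]) cube([90, 1524, 16]);
translate([1600, 358, 409]) cube([90, 1524, 16]);
translate([1746, 358, 409]) cube([90, 1524, 16]);
translate([1892, 358, 409]) cube([90, 1524, 16]);
translate([2038, 358, 409]) cube([90, 1524, 16]);


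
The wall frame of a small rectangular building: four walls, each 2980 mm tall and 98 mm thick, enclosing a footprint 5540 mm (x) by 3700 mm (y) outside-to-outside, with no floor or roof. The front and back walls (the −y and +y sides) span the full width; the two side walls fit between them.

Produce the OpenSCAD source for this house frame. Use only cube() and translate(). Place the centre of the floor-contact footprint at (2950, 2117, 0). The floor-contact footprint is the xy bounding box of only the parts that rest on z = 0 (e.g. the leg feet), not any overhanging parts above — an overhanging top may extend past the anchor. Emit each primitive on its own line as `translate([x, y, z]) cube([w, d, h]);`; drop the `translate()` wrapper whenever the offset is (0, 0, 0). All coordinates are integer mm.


translate([180, 267, 0]) cube([5540, 98, 2980]);
translate([180, 3869, 0]) cube([5540, 98, 2980]);
translate([180, 365, 0]) cube([98, 3504, 2980]);
translate([5622, 365, 0]) cube([98, 3504, 2980]);


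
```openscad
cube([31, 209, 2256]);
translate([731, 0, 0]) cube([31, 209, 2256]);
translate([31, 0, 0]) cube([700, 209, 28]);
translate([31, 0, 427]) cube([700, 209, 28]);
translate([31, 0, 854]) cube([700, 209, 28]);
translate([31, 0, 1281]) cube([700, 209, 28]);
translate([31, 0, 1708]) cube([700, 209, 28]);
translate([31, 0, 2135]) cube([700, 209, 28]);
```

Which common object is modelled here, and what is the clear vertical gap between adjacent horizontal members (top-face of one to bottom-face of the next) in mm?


A bookshelf. The clear shelf gap is 399 mm.

Two tall side panels with 6 horizontal boards between them — a bookshelf. The first two shelf undersides are at z = 0 and z = 427; with shelf thickness 28, the clear gap is 427 − 0 − 28 = 399 mm.


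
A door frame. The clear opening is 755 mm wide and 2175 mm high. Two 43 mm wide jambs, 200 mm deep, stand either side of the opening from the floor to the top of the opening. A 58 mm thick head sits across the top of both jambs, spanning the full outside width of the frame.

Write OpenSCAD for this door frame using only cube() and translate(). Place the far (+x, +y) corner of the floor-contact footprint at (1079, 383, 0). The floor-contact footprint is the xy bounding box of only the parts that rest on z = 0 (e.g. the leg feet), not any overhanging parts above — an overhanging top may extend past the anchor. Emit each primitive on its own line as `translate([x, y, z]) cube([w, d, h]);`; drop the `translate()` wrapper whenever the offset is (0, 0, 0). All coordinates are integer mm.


translate([238, 183, 0]) cube([43, 200, 2175]);
translate([1036, 183, 0]) cube([43, 200, 2175]);
translate([238, 183, 2175]) cube([841, 200, 58]);


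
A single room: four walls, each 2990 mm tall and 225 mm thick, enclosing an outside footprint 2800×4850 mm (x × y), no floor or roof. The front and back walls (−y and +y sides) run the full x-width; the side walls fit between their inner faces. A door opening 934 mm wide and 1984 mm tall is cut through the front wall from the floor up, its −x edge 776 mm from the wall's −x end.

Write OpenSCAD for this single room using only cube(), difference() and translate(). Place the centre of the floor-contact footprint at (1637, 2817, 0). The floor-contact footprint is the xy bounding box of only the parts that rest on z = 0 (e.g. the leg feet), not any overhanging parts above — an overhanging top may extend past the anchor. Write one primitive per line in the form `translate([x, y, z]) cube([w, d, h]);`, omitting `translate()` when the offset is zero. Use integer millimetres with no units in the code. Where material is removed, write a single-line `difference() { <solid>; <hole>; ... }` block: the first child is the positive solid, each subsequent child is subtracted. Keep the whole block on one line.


difference() { translate([237, 392, 0]) cube([2800, 225, 2990]); translate([1013, 392, 0]) cube([934, 225, 1984]); }
translate([237, 5017, 0]) cube([2800, 225, 2990]);
translate([237, 617, 0]) cube([225, 4400, 2990]);
translate([2812, 617, 0]) cube([225, 4400, 2990]);


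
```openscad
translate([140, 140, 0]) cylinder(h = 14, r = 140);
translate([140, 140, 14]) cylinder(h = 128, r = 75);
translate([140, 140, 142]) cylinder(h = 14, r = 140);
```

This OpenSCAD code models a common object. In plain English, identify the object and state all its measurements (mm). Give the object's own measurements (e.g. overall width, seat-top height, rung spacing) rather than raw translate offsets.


A spool: two coaxial disc flanges of radius 140 mm and thickness 14 mm, joined by a core cylinder of radius 75 mm and height 128 mm. The lower flange rests on z = 0 and the three cylinders share a vertical axis.


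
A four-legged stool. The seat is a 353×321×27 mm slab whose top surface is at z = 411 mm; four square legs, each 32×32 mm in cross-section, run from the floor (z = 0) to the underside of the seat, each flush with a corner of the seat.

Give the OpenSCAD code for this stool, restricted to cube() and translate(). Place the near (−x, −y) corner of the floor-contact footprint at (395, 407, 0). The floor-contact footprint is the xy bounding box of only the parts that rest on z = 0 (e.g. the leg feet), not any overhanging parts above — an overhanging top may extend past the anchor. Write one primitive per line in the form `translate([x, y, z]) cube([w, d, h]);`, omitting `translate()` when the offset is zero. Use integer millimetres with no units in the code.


translate([395, 407, 384]) cube([353, 321, 27]);
translate([395, 407, 0]) cube([32, 32, 384]);
translate([716, 407, 0]) cube([32, 32, 384]);
translate([395, 696, 0]) cube([32, 32, 384]);
translate([716, 696, 0]) cube([32, 32, 384]);


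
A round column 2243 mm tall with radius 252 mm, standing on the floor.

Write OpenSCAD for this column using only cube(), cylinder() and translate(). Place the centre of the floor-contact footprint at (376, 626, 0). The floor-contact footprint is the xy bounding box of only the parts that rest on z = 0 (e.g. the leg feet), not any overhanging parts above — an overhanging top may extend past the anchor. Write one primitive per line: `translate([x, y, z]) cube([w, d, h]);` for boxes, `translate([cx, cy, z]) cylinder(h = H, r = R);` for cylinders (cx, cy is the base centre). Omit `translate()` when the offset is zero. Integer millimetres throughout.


translate([376, 626, 0]) cylinder(h = 2243, r = 252);


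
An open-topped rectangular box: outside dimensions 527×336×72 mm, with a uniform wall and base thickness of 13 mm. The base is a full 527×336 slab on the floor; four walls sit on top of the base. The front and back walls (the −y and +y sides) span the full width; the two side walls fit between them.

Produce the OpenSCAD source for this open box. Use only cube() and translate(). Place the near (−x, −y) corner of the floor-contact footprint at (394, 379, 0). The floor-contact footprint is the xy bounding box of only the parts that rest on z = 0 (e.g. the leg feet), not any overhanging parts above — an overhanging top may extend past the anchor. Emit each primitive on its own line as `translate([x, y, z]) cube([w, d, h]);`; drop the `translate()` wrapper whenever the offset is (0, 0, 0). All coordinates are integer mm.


translate([394, 379, 0]) cube([527, 336, 13]);
translate([394, 379, 13]) cube([527, 13, 59]);
translate([394, 702, 13]) cube([527, 13, 59]);
translate([394, 392, 13]) cube([13, 310, 59]);
translate([908, 392, 13]) cube([13, 310, 59]);


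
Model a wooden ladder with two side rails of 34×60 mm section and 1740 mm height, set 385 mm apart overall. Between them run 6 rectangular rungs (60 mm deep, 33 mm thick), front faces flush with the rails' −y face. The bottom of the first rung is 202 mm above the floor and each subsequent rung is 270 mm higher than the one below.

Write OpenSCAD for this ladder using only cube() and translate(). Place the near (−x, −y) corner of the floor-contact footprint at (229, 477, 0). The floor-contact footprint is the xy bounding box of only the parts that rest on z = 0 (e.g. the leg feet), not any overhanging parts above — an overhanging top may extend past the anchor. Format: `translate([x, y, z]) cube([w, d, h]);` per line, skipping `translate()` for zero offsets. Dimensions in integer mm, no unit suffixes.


translate([229, 477, 0]) cube([34, 60, 1740]);
translate([580, 477, 0]) cube([34, 60, 1740]);
translate([263, 477, 202]) cube([317, 60, 33]);
translate([263, 477, 472]) cube([317, 60, 33]);
translate([263, 477, 742]) cube([317, 60, 33]);
translate([263, 477, 1012]) cube([317, 60, 33]);
translate([263, 477, 1282]) cube([317, 60, 33]);
translate([263, 477, 1552]) cube([317, 60, 33]);


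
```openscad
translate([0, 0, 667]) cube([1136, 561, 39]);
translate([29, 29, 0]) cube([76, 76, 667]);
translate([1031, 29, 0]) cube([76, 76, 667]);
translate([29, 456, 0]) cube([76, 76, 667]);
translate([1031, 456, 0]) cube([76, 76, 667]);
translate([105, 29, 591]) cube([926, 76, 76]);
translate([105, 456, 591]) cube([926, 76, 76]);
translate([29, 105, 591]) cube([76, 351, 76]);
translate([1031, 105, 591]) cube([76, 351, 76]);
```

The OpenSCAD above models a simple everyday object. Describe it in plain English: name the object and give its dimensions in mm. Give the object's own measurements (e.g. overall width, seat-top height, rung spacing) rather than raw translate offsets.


A table: top 1136 mm (x) × 561 mm (y), 39 mm thick, upper face at z = 706 mm, on four 76×76 mm square legs, each inset 29 mm from the nearest pair of top edges from z = 0 to the bottom of the top. Four apron rails, 76 mm thick and 76 mm tall, run between adjacent legs with their top edges flush with the underside of the top and their outer faces flush with the legs' outer faces.


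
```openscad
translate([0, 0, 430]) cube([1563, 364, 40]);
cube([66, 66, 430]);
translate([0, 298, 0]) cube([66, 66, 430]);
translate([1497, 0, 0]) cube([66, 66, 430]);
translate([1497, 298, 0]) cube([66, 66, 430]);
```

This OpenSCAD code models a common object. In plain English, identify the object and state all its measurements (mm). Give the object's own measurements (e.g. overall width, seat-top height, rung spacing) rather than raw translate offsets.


A bench: a 1563×364 mm seat slab, 40 mm thick, top at z = 470 mm, on four 66×66 mm square legs flush with the seat corners and standing on z = 0.


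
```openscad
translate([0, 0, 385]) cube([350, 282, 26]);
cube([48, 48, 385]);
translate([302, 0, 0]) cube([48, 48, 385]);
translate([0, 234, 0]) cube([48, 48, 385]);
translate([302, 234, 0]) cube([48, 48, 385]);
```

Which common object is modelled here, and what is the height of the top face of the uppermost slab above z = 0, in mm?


A stool. The seat height is 411 mm.

A 350×282×26 slab at z = 385 on four corner posts — a stool. The seat top is 385 + 26 = 411 mm.


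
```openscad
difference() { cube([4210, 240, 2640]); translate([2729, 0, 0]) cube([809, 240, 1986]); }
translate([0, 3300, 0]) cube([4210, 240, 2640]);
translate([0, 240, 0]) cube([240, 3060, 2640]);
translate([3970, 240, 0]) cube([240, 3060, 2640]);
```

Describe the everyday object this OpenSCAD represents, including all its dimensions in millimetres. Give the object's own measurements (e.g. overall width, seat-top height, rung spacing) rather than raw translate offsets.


A single room: four walls, each 2640 mm tall and 240 mm thick, enclosing an outside footprint 4210×3540 mm (x × y), no floor or roof. The front and back walls (−y and +y sides) run the full x-width; the side walls fit between their inner faces. A door opening 809 mm wide and 1986 mm tall is cut through the front wall from the floor up, its −x edge 2729 mm from the wall's −x end.


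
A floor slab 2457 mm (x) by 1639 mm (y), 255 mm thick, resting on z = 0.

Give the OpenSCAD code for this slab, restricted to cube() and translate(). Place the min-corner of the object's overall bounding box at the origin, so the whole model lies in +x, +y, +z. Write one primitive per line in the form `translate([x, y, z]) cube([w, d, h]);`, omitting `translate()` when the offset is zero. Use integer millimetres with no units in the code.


cube([2457, 1639, 255]);


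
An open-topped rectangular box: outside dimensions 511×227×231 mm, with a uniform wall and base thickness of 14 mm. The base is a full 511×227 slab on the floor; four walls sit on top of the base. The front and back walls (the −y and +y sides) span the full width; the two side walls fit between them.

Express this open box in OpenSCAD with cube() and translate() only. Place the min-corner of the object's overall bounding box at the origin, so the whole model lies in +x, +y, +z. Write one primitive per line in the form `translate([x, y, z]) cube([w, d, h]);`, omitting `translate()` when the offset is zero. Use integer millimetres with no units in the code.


cube([511, 227, 14]);
translate([0, 0, 14]) cube([511, 14, 217]);
translate([0, 213, 14]) cube([511, 14, 217]);
translate([0, 14, 14]) cube([14, 199, 217]);
translate([497, 14, 14]) cube([14, 199, 217]);


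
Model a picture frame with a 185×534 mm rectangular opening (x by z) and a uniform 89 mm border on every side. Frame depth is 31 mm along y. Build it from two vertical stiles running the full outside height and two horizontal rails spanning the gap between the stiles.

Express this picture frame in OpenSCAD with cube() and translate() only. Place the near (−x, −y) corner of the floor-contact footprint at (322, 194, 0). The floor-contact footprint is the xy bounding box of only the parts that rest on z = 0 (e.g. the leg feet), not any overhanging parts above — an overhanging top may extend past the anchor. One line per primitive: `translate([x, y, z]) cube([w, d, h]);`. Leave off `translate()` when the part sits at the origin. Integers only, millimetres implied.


translate([322, 194, 0]) cube([89, 31, 712]);
translate([596, 194, 0]) cube([89, 31, 712]);
translate([411, 194, 0]) cube([185, 31, 89]);
translate([411, 194, 623]) cube([185, 31, 89]);


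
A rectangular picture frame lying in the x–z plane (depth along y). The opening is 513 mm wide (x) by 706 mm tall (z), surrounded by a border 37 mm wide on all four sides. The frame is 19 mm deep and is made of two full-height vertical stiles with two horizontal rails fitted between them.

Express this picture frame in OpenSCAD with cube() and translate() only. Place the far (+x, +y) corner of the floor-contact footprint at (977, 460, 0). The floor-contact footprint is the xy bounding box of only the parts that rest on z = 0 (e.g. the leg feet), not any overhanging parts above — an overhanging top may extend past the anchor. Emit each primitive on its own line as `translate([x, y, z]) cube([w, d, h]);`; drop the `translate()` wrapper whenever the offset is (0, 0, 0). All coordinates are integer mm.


translate([390, 441, 0]) cube([37, 19, 780]);
translate([940, 441, 0]) cube([37, 19, 780]);
translate([427, 441, 0]) cube([513, 19, 37]);
translate([427, 441, 743]) cube([513, 19, 37]);


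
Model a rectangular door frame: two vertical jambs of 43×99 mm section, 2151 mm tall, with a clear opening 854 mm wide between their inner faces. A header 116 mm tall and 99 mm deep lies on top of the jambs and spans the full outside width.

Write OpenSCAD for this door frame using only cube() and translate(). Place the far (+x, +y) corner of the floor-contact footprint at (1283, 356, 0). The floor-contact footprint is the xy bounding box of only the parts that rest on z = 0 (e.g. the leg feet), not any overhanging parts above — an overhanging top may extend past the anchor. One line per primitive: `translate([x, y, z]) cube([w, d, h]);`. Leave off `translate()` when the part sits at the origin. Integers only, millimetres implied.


translate([343, 257, 0]) cube([43, 99, 2151]);
translate([1240, 257, 0]) cube([43, 99, 2151]);
translate([343, 257, 2151]) cube([940, 99, 116]);


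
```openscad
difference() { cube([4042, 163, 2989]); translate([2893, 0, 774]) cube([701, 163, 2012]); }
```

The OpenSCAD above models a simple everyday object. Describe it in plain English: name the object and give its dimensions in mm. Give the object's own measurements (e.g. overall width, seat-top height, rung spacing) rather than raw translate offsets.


A wall 4042 mm long (x), 163 mm thick (y), 2989 mm tall, with a rectangular window opening cut through it. The opening is 701 mm wide and 2012 mm tall; its sill is at z = 774 mm and its near (−x) edge is 2893 mm from the wall's −x end. The opening passes through the full wall thickness.


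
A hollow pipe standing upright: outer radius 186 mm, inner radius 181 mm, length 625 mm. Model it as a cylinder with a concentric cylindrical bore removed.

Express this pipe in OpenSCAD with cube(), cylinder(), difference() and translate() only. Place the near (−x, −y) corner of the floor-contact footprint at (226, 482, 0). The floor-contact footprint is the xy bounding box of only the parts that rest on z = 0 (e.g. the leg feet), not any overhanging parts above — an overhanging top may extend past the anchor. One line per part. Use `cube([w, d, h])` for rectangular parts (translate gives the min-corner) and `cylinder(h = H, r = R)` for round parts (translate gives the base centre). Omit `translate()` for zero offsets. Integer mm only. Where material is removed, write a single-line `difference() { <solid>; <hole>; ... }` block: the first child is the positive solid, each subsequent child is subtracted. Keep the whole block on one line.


difference() { translate([412, 668, 0]) cylinder(h = 625, r = 186); translate([412, 668, 0]) cylinder(h = 625, r = 181); }


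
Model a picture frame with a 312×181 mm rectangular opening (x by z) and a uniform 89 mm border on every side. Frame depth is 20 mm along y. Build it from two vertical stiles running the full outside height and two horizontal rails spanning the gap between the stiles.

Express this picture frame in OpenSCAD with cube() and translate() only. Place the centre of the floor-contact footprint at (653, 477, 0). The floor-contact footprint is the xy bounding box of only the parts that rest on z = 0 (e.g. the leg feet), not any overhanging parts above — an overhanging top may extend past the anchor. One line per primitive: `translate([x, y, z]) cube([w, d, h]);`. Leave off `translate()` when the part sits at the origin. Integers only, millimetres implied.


translate([408, 467, 0]) cube([89, 20, 359]);
translate([809, 467, 0]) cube([89, 20, 359]);
translate([497, 467, 0]) cube([312, 20, 89]);
translate([497, 467, 270]) cube([312, 20, 89]);


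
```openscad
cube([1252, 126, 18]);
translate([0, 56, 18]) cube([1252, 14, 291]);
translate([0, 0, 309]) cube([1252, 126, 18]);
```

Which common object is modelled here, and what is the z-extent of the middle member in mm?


An I-beam. The web height is 291 mm.

Two wide flanges with a thin centred web — an I-beam. Overall 327 mm minus two 18 mm flanges gives a web of 327 − 2·18 = 291 mm.


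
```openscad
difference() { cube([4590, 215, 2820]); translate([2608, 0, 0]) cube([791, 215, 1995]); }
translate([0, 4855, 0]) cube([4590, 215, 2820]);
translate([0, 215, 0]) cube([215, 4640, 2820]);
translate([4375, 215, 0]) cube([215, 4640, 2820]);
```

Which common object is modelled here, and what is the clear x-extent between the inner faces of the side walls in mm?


A single room. The interior width is 4160 mm.

Four walls enclosing a rectangle with a door in the front wall — a room. Outside width 4590 minus two 215 mm walls gives 4160 mm.


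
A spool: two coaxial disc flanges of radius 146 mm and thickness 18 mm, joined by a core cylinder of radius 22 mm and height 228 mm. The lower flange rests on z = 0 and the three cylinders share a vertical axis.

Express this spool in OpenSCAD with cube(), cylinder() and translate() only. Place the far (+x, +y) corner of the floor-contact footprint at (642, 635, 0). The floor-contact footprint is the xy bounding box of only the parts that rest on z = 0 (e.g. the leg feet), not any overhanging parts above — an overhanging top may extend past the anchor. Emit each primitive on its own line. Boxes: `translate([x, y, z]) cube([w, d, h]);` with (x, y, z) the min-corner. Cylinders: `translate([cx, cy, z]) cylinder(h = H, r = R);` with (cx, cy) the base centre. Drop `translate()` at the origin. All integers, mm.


translate([496, 489, 0]) cylinder(h = 18, r = 146);
translate([496, 489, 18]) cylinder(h = 228, r = 22);
translate([496, 489, 246]) cylinder(h = 18, r = 146);


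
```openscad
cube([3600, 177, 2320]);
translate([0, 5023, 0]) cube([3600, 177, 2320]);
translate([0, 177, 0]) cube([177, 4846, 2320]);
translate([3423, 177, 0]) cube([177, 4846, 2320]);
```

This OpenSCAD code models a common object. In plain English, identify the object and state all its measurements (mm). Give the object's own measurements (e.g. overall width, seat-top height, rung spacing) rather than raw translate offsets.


The wall frame of a small rectangular building: four walls, each 2320 mm tall and 177 mm thick, enclosing a footprint 3600 mm (x) by 5200 mm (y) outside-to-outside, with no floor or roof. The front and back walls (the −y and +y sides) span the full width; the two side walls fit between them.


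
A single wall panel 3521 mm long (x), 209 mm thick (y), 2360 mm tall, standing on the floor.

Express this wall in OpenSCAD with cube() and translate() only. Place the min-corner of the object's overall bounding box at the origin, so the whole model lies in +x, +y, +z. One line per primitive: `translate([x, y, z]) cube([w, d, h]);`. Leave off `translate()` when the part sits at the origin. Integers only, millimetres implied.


cube([3521, 209, 2360]);


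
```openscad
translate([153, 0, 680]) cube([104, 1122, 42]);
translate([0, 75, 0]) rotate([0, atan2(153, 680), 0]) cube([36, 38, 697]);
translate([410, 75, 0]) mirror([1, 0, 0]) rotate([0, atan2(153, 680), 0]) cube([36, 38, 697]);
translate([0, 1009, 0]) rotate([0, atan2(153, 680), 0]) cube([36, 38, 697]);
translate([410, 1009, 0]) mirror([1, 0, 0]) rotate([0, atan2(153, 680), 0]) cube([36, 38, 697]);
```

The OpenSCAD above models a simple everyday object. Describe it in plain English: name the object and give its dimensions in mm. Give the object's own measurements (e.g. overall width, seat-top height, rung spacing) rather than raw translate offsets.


A sawhorse. A 104×1122×42 mm beam (x, y, z) sits on two A-frame leg pairs. Each pair is two raked legs of 36×38 mm section (38 mm along y) splaying symmetrically in x. Each leg rises 680 mm vertically over 153 mm of horizontal reach and is 697 mm long along its own axis. Every leg's outer bottom edge rests on the floor and its outer top edge meets a bottom edge of the beam — the left legs (tilting toward +x) meet the beam's −x bottom edge, the right legs (their mirror images, tilting toward −x) meet its +x bottom edge — so the leg tops tuck under the beam, the beam's underside is 680 mm above the floor, and the feet are 410 mm apart outside-to-outside with the beam centred between them. The two leg pairs are set in 75 mm from either end of the beam.


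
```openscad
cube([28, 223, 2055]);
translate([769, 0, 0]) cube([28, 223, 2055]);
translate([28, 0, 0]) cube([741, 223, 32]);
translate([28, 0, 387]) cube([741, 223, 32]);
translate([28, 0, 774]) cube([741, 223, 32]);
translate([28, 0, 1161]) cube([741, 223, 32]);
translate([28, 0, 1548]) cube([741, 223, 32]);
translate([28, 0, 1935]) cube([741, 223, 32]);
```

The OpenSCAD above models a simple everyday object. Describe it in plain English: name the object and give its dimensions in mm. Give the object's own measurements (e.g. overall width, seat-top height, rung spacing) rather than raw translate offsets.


An open bookshelf. Two side panels, each 28 mm thick, 223 mm deep and 2055 mm tall, stand 797 mm apart (outside-to-outside). Between them sit 6 shelves, each 32 mm thick and 223 mm deep, spanning the full gap between the sides. The bottom shelf rests on the floor (its underside at z = 0) and the clear gap between one shelf's top and the next shelf's underside is 355 mm.


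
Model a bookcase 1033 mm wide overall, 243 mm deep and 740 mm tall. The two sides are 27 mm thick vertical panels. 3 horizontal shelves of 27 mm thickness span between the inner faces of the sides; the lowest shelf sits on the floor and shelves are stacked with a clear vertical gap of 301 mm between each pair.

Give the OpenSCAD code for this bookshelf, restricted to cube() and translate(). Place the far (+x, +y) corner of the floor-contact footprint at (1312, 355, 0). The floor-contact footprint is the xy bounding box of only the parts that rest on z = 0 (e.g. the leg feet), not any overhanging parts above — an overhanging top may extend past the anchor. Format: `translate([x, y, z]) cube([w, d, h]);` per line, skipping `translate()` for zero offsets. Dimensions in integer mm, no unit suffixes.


translate([279, 112, 0]) cube([27, 243, 740]);
translate([1285, 112, 0]) cube([27, 243, 740]);
translate([306, 112, 0]) cube([979, 243, 27]);
translate([306, 112, 328]) cube([979, 243, 27]);
translate([306, 112, 656]) cube([979, 243, 27]);


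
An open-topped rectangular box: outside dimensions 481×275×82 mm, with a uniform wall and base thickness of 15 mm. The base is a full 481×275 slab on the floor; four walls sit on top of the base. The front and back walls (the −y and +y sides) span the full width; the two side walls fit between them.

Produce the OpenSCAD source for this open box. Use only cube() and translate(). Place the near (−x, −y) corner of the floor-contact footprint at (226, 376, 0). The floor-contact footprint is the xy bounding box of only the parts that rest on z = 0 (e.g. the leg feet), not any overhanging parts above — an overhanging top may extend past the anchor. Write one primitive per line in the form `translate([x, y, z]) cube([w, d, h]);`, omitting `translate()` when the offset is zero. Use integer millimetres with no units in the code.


translate([226, 376, 0]) cube([481, 275, 15]);
translate([226, 376, 15]) cube([481, 15, 67]);
translate([226, 636, 15]) cube([481, 15, 67]);
translate([226, 391, 15]) cube([15, 245, 67]);
translate([692, 391, 15]) cube([15, 245, 67]);


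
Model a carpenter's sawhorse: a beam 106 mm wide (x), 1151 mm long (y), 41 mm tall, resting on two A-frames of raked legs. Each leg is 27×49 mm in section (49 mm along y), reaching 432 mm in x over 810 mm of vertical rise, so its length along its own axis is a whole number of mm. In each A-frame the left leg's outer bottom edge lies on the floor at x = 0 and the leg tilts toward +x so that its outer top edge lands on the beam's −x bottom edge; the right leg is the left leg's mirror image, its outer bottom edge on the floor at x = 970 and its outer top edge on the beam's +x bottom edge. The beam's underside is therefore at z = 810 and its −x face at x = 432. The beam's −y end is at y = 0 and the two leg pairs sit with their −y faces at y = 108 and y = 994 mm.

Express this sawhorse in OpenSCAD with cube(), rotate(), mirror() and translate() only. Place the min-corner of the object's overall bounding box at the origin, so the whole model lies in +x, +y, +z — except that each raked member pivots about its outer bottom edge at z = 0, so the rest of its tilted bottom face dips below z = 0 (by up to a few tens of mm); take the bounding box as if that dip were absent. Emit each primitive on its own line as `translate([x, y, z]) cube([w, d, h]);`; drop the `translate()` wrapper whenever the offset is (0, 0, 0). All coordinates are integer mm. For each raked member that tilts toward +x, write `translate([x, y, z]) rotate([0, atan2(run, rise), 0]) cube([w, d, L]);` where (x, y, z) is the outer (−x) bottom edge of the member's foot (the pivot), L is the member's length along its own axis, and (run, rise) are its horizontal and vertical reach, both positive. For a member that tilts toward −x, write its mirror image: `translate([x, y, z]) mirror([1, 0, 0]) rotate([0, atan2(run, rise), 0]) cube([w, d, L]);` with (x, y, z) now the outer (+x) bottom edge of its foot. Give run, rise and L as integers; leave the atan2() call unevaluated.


translate([432, 0, 810]) cube([106, 1151, 41]);
translate([0, 108, 0]) rotate([0, atan2(432, 810), 0]) cube([27, 49, 918]);
translate([970, 108, 0]) mirror([1, 0, 0]) rotate([0, atan2(432, 810), 0]) cube([27, 49, 918]);
translate([0, 994, 0]) rotate([0, atan2(432, 810), 0]) cube([27, 49, 918]);
translate([970, 994, 0]) mirror([1, 0, 0]) rotate([0, atan2(432, 810), 0]) cube([27, 49, 918]);


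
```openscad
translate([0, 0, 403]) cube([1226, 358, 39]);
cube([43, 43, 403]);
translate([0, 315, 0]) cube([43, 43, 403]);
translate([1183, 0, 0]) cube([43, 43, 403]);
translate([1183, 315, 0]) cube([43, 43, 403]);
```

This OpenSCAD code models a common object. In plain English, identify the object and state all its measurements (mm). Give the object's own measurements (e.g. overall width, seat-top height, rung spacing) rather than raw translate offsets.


A bench: a 1226×358 mm seat slab, 39 mm thick, top at z = 442 mm, on four 43×43 mm square legs flush with the seat corners and standing on z = 0.


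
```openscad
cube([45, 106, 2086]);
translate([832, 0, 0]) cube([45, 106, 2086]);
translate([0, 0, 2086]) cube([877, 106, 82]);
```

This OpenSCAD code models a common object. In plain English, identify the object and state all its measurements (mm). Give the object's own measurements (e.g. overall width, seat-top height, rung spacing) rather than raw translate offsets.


A door frame. The clear opening is 787 mm wide and 2086 mm high. Two 45 mm wide jambs, 106 mm deep, stand either side of the opening from the floor to the top of the opening. A 82 mm thick head sits across the top of both jambs, spanning the full outside width of the frame.


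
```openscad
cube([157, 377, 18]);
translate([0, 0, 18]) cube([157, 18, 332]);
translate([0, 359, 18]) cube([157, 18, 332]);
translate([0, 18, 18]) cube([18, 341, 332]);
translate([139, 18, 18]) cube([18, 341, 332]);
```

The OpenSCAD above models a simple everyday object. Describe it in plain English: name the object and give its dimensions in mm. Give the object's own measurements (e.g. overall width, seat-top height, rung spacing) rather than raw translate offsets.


An open-topped rectangular box: outside dimensions 157×377×350 mm, with a uniform wall and base thickness of 18 mm. The base is a full 157×377 slab on the floor; four walls sit on top of the base. The front and back walls (the −y and +y sides) span the full width; the two side walls fit between them.


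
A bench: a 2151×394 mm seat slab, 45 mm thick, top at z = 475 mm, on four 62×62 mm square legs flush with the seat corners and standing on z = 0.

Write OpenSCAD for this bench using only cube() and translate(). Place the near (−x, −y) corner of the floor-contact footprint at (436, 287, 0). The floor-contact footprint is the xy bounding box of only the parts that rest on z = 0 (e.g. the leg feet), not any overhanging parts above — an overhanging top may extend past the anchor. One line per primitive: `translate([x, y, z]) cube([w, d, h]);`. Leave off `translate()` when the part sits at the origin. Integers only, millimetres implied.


translate([436, 287, 430]) cube([2151, 394, 45]);
translate([436, 287, 0]) cube([62, 62, 430]);
translate([436, 619, 0]) cube([62, 62, 430]);
translate([2525, 287, 0]) cube([62, 62, 430]);
translate([2525, 619, 0]) cube([62, 62, 430]);
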